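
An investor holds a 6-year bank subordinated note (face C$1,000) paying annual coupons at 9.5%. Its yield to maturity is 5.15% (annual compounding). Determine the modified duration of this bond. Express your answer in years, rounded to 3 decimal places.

4.716 years

Periodic yield y = 0.0515. First find Macaulay duration:
  t   CF        PV=CF/(1+0.0515)^t    t·PV
  1        95.00        90.3471        90.3471
  2        95.00        85.9221       171.8443
  3        95.00        81.7139       245.1416
  4        95.00        77.7117       310.8469
  5        95.00        73.9056       369.5279
  6     1,095.00       810.1370     4,860.8219
  Σ                  1,219.7374     6,048.5296
P = 1,219.7374; Macaulay duration = 6,048.5296 / 1,219.7374 = 4.95888 years.
Modified duration = D_Mac / (1 + y) = 4.95888 / 1.0515 = 4.71600 years.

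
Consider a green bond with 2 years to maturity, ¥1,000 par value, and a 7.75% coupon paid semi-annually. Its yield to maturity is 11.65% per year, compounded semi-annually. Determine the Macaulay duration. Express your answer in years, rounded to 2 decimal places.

Periodic yield y = 0.05825. Discount each cash flow and weight by its period:
  t   CF        PV=CF/(1+0.05825)^t    t·PV
  1        38.75        36.6171        36.6171
  2        38.75        34.6015        69.2030
  3        38.75        32.6969        98.0908
  4     1,038.75       828.2433     3,312.9732
  Σ                    932.1588     3,516.8840
Price P = Σ PV = 932.1588.
Macaulay duration = Σ(t·PV) / P = 3,516.8840 / 932.1588 = 3.77284 half-year periods.
In years: 3.77284 / 2 = 1.88642 years.

1.89 years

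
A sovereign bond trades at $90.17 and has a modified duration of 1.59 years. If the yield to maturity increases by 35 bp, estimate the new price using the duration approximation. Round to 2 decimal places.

$89.67

Duration approximation: ΔP/P ≈ -D_mod · Δy = -1.59 × (+0.0035) = -0.005565.
New price ≈ 90.17 × (1 - 0.005565) = 89.66820395.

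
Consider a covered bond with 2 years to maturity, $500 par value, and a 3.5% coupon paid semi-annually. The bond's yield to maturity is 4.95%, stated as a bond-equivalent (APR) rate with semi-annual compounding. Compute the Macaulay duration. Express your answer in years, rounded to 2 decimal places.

1.95 years

Periodic yield y = 0.02475. Discount each cash flow and weight by its period:
  t   CF        PV=CF/(1+0.02475)^t    t·PV
  1         8.75         8.5387         8.5387
  2         8.75         8.3324        16.6649
  3         8.75         8.1312        24.3936
  4       508.75       461.3523     1,845.4093
  Σ                    486.3546     1,895.0064
Price P = Σ PV = 486.3546.
Macaulay duration = Σ(t·PV) / P = 1,895.0064 / 486.3546 = 3.89635 half-year periods.
In years: 3.89635 / 2 = 1.94817 years.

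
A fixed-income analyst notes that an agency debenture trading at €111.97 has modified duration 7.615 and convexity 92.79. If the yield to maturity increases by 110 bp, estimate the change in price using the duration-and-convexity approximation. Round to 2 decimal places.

Duration effect: -D_mod·Δy = -7.615 × (+0.011) = -0.083765
Convexity effect: ½·C·(Δy)² = 0.5 × 92.79 × (0.011)² = +0.005613795
ΔP/P ≈ -0.083765 + 0.005613795 = -0.078151205
ΔP ≈ 111.97 × (-0.078151205) = -8.75059042385.

-€8.75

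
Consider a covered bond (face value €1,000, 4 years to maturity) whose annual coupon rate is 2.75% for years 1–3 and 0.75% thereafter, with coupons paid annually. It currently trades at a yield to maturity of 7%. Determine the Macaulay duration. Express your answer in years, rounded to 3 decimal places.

Periodic yield y = 0.07. Discount each cash flow and weight by its year:
  t   CF        PV=CF/(1+0.07)^t    t·PV
  1        27.50        25.7009        25.7009
  2        27.50        24.0196        48.0391
  3        27.50        22.4482        67.3446
  4     1,007.50       768.6169     3,074.4677
  Σ                    840.7856     3,215.5523
Price P = Σ PV = 840.7856.
Macaulay duration = Σ(t·PV) / P = 3,215.5523 / 840.7856 = 3.82446 years.

3.824 years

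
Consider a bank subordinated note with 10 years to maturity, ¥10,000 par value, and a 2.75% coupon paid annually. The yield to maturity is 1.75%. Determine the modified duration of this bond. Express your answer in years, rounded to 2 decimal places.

8.78 years

Periodic yield y = 0.0175. First find Macaulay duration:
  t   CF        PV=CF/(1+0.0175)^t    t·PV
  1       275.00       270.2703       270.2703
  2       275.00       265.6219       531.2438
  3       275.00       261.0535       783.1604
  4       275.00       256.5636     1,026.2544
  5       275.00       252.1509     1,260.7547
  6       275.00       247.8142     1,486.8852
  7       275.00       243.5520     1,704.8643
  8       275.00       239.3632     1,914.9055
  9       275.00       235.2464     2,117.2173
  10   10,275.00     8,638.4864    86,384.8635
  Σ                 10,910.1223    97,480.4193
P = 10,910.1223; Macaulay duration = 97,480.4193 / 10,910.1223 = 8.93486 years.
Modified duration = D_Mac / (1 + y) = 8.93486 / 1.0175 = 8.78119 years.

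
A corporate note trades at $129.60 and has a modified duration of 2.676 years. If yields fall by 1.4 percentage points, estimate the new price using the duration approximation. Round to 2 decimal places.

Duration approximation: ΔP/P ≈ -D_mod · Δy = -2.676 × (-0.014) = +0.037464.
New price ≈ 129.60 × (1 + 0.037464) = 134.4553344.

$134.46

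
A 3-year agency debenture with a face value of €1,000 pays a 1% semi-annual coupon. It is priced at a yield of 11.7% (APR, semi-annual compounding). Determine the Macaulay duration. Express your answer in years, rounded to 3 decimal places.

2.955 years

Periodic yield y = 0.0585. Discount each cash flow and weight by its period:
  t   CF        PV=CF/(1+0.0585)^t    t·PV
  1         5.00         4.7237         4.7237
  2         5.00         4.4626         8.9252
  3         5.00         4.2160        12.6479
  4         5.00         3.9830        15.9319
  5         5.00         3.7628        18.8142
  6     1,005.00       714.5307     4,287.1841
  Σ                    735.6787     4,348.2270
Price P = Σ PV = 735.6787.
Macaulay duration = Σ(t·PV) / P = 4,348.2270 / 735.6787 = 5.91050 half-year periods.
In years: 5.91050 / 2 = 2.95525 years.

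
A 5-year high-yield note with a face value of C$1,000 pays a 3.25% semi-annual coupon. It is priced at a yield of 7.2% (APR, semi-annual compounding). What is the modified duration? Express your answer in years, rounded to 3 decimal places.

4.455 years

Periodic yield y = 0.036. First find Macaulay duration:
  t   CF        PV=CF/(1+0.036)^t    t·PV
  1        16.25        15.6853        15.6853
  2        16.25        15.1403        30.2806
  3        16.25        14.6142        43.8425
  4        16.25        14.1063        56.4254
  5        16.25        13.6162        68.0808
  6        16.25        13.1430        78.8581
  7        16.25        12.6863        88.8041
  8        16.25        12.2455        97.9637
  9        16.25        11.8199       106.3795
  10    1,016.25       713.5148     7,135.1483
  Σ                    836.5718     7,721.4683
P = 836.5718; Macaulay duration = 7,721.4683 / 836.5718 = 9.22989 half-year periods = 4.61495 years.
Modified duration = D_Mac / (1 + y) = 4.61495 / 1.036 = 4.45458 years.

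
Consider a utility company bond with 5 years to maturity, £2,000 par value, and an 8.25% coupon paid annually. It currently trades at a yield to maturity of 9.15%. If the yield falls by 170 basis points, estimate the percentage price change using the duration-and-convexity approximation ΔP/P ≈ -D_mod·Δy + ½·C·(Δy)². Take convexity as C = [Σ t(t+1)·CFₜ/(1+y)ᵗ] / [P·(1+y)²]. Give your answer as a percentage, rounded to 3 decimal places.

With y = 0.0915:
  t   CF        PV=CF/(1+0.0915)^t    t·PV        t(t+1)·PV
  1       165.00       151.1681       151.1681         302.3362
  2       165.00       138.4958       276.9915         830.9745
  3       165.00       126.8857       380.6571       1,522.6286
  4       165.00       116.2489       464.9957       2,324.9787
  5     2,165.00     1,397.4594     6,987.2970      41,923.7821
  Σ                  1,930.2579     8,261.1095      46,904.7001
P = 1,930.2579; D_Mac = 4.27980 yrs; D_mod = 3.92102 yrs; C = 20.39640.
Duration effect: -3.92102 × (-0.017) = +0.066657
Convexity effect: 0.5 × 20.39640 × (-0.017)² = +0.0029473
ΔP/P ≈ +0.066657 + 0.0029473 = +0.069605 = +6.9605%.

+6.960%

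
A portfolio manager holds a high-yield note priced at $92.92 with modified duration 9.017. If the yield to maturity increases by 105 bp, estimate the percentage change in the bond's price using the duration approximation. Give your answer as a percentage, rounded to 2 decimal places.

Duration approximation: ΔP/P ≈ -D_mod · Δy = -9.017 × (+0.0105) = -0.0946785.
As a percentage: -9.46785%.

-9.47%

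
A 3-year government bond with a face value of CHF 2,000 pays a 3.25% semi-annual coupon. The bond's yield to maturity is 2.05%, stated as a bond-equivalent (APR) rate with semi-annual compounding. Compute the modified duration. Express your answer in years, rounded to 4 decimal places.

Periodic yield y = 0.01025. First find Macaulay duration:
  t   CF        PV=CF/(1+0.01025)^t    t·PV
  1        32.50        32.1703        32.1703
  2        32.50        31.8439        63.6877
  3        32.50        31.5208        94.5623
  4        32.50        31.2010       124.8038
  5        32.50        30.8844       154.4220
  6     2,032.50     1,911.8658    11,471.1947
  Σ                  2,069.4860    11,940.8407
P = 2,069.4860; Macaulay duration = 11,940.8407 / 2,069.4860 = 5.76995 half-year periods = 2.88498 years.
Modified duration = D_Mac / (1 + y) = 2.88498 / 1.01025 = 2.85571 years.

2.8557 years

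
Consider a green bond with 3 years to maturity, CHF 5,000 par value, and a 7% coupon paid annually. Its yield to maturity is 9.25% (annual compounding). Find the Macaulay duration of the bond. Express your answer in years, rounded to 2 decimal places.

2.80 years

Periodic yield y = 0.0925. Discount each cash flow and weight by its year:
  t   CF        PV=CF/(1+0.0925)^t    t·PV
  1       350.00       320.3661       320.3661
  2       350.00       293.2413       586.4826
  3     5,350.00     4,102.8860    12,308.6579
  Σ                  4,716.4934    13,215.5066
Price P = Σ PV = 4,716.4934.
Macaulay duration = Σ(t·PV) / P = 13,215.5066 / 4,716.4934 = 2.80198 years.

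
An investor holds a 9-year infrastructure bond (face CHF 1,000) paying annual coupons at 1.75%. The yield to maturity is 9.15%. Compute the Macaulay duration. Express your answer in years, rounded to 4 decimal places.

8.1461 years

Periodic yield y = 0.0915. Discount each cash flow and weight by its year:
  t   CF        PV=CF/(1+0.0915)^t    t·PV
  1        17.50        16.0330        16.0330
  2        17.50        14.6889        29.3779
  3        17.50        13.4576        40.3727
  4        17.50        12.3294        49.3177
  5        17.50        11.2959        56.4793
  6        17.50        10.3489        62.0936
  7        17.50         9.4814        66.3697
  8        17.50         8.6866        69.4925
  9     1,017.50       462.7226     4,164.5038
  Σ                    559.0443     4,554.0403
Price P = Σ PV = 559.0443.
Macaulay duration = Σ(t·PV) / P = 4,554.0403 / 559.0443 = 8.14612 years.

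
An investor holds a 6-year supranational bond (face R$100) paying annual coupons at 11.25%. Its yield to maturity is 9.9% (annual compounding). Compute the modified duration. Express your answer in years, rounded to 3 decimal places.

Periodic yield y = 0.099. First find Macaulay duration:
  t   CF        PV=CF/(1+0.099)^t    t·PV
  1        11.25        10.2366        10.2366
  2        11.25         9.3144        18.6289
  3        11.25         8.4754        25.4262
  4        11.25         7.7119        30.8476
  5        11.25         7.0172        35.0860
  6       111.25        63.1414       378.8481
  Σ                    105.8969       499.0734
P = 105.8969; Macaulay duration = 499.0734 / 105.8969 = 4.71282 years.
Modified duration = D_Mac / (1 + y) = 4.71282 / 1.099 = 4.28828 years.

4.288 years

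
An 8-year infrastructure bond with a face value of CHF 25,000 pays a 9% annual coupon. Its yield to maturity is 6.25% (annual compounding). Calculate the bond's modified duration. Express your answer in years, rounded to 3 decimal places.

5.829 years

Periodic yield y = 0.0625. First find Macaulay duration:
  t   CF        PV=CF/(1+0.0625)^t    t·PV
  1     2,250.00     2,117.6471     2,117.6471
  2     2,250.00     1,993.0796     3,986.1592
  3     2,250.00     1,875.8396     5,627.5188
  4     2,250.00     1,765.4961     7,061.9844
  5     2,250.00     1,661.6434     8,308.2170
  6     2,250.00     1,563.8997     9,383.3980
  7     2,250.00     1,471.9056    10,303.3389
  8    27,250.00    16,777.7994   134,222.3950
  Σ                 29,227.3103   181,010.6583
P = 29,227.3103; Macaulay duration = 181,010.6583 / 29,227.3103 = 6.19320 years.
Modified duration = D_Mac / (1 + y) = 6.19320 / 1.0625 = 5.82890 years.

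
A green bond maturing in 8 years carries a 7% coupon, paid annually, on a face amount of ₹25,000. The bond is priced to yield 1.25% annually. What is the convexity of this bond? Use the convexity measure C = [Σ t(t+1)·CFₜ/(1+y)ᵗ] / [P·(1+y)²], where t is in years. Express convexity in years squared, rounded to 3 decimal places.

With y = 0.0125:
  t   CF        PV=CF/(1+0.0125)^t    t·PV        t(t+1)·PV
  1     1,750.00     1,728.3951     1,728.3951       3,456.7901
  2     1,750.00     1,707.0569     3,414.1137      10,242.3411
  3     1,750.00     1,685.9821     5,057.9462      20,231.7849
  4     1,750.00     1,665.1675     6,660.6699      33,303.3496
  5     1,750.00     1,644.6099     8,223.0493      49,338.2958
  6     1,750.00     1,624.3060     9,745.8362      68,220.8534
  7     1,750.00     1,604.2529    11,229.7701      89,838.1608
  8    26,750.00    24,219.4084   193,755.2675   1,743,797.4076
  Σ                 35,879.1787   239,815.0480   2,018,428.9834
P = 35,879.1787.
Convexity = Σ t(t+1)·PV / [P·(1+y)²] = 2,018,428.9834 / (35,879.1787 × 1.025156) = 54.87581.

54.876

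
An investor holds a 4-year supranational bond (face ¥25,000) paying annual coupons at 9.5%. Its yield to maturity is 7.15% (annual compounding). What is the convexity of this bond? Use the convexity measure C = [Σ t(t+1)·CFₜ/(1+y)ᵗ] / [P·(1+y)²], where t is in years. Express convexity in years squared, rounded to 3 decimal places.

14.699

With y = 0.0715:
  t   CF        PV=CF/(1+0.0715)^t    t·PV        t(t+1)·PV
  1     2,375.00     2,216.5189     2,216.5189       4,433.0378
  2     2,375.00     2,068.6131     4,137.2261      12,411.6784
  3     2,375.00     1,930.5768     5,791.7305      23,166.9219
  4    27,375.00    20,767.5577    83,070.2309     415,351.1545
  Σ                 26,983.2665    95,215.7064     455,362.7926
P = 26,983.2665.
Convexity = Σ t(t+1)·PV / [P·(1+y)²] = 455,362.7926 / (26,983.2665 × 1.148112) = 14.69869.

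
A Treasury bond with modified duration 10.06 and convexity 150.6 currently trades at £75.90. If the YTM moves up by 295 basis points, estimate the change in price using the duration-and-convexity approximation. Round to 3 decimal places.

-£17.551

Duration effect: -D_mod·Δy = -10.06 × (+0.0295) = -0.296770
Convexity effect: ½·C·(Δy)² = 0.5 × 150.6 × (0.0295)² = +0.065529825
ΔP/P ≈ -0.296770 + 0.065529825 = -0.231240175
ΔP ≈ 75.90 × (-0.231240175) = -17.5511292825.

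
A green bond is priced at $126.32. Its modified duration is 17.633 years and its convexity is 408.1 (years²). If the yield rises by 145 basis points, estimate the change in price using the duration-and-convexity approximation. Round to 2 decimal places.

-$26.88

Duration effect: -D_mod·Δy = -17.633 × (+0.0145) = -0.2556785
Convexity effect: ½·C·(Δy)² = 0.5 × 408.1 × (0.0145)² = +0.0429015125
ΔP/P ≈ -0.2556785 + 0.0429015125 = -0.2127769875
ΔP ≈ 126.32 × (-0.2127769875) = -26.877989061.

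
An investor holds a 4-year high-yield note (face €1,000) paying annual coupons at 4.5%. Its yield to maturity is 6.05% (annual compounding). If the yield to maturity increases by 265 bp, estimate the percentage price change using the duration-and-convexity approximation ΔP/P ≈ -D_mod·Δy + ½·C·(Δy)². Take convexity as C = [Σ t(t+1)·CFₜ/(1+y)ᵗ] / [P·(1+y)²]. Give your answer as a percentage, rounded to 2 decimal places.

With y = 0.0605:
  t   CF        PV=CF/(1+0.0605)^t    t·PV        t(t+1)·PV
  1        45.00        42.4328        42.4328          84.8656
  2        45.00        40.0121        80.0242         240.0725
  3        45.00        37.7295       113.1884         452.7534
  4     1,045.00       826.1779     3,304.7118      16,523.5590
  Σ                    946.3523     3,540.3571      17,301.2505
P = 946.3523; D_Mac = 3.74106 yrs; D_mod = 3.52763 yrs; C = 16.25561.
Duration effect: -3.52763 × (+0.0265) = -0.093482
Convexity effect: 0.5 × 16.25561 × (0.0265)² = +0.0057078
ΔP/P ≈ -0.093482 + 0.0057078 = -0.087775 = -8.7775%.

-8.78%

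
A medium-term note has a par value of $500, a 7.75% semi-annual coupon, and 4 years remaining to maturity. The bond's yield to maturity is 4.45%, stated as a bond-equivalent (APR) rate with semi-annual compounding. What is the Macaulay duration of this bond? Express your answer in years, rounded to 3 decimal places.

3.546 years

Periodic yield y = 0.02225. Discount each cash flow and weight by its period:
  t   CF        PV=CF/(1+0.02225)^t    t·PV
  1       19.375        18.9533        18.9533
  2       19.375        18.5408        37.0815
  3       19.375        18.1372        54.4116
  4       19.375        17.7424        70.9697
  5       19.375        17.3563        86.7813
  6       19.375        16.9785       101.8709
  7       19.375        16.6089       116.2626
  8      519.375       435.5360     3,484.2882
  Σ                    559.8534     3,970.6192
Price P = Σ PV = 559.8534.
Macaulay duration = Σ(t·PV) / P = 3,970.6192 / 559.8534 = 7.09225 half-year periods.
In years: 7.09225 / 2 = 3.54612 years.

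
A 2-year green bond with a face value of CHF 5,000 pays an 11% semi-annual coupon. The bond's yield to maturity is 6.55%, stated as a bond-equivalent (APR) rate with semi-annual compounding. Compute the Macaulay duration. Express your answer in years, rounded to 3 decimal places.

Periodic yield y = 0.03275. Discount each cash flow and weight by its period:
  t   CF        PV=CF/(1+0.03275)^t    t·PV
  1       275.00       266.2794       266.2794
  2       275.00       257.8352       515.6705
  3       275.00       249.6589       748.9768
  4     5,275.00     4,637.0486    18,548.1945
  Σ                  5,410.8221    20,079.1211
Price P = Σ PV = 5,410.8221.
Macaulay duration = Σ(t·PV) / P = 20,079.1211 / 5,410.8221 = 3.71092 half-year periods.
In years: 3.71092 / 2 = 1.85546 years.

1.855 years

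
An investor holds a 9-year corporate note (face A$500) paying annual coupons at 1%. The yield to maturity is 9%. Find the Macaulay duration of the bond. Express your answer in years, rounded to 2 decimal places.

Periodic yield y = 0.09. Discount each cash flow and weight by its year:
  t   CF        PV=CF/(1+0.09)^t    t·PV
  1         5.00         4.5872         4.5872
  2         5.00         4.2084         8.4168
  3         5.00         3.8609        11.5828
  4         5.00         3.5421        14.1685
  5         5.00         3.2497        16.2483
  6         5.00         2.9813        17.8880
  7         5.00         2.7352        19.1462
  8         5.00         2.5093        20.0747
  9       505.00       232.5160     2,092.6443
  Σ                    260.1901     2,204.7566
Price P = Σ PV = 260.1901.
Macaulay duration = Σ(t·PV) / P = 2,204.7566 / 260.1901 = 8.47364 years.

8.47 years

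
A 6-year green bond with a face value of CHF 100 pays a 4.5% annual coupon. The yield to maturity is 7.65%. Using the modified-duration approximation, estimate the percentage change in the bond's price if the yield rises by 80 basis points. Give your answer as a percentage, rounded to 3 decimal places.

-3.962%

Periodic yield y = 0.0765. Modified duration first:
  t   CF        PV=CF/(1+0.0765)^t    t·PV
  1         4.50         4.1802         4.1802
  2         4.50         3.8832         7.7663
  3         4.50         3.6072        10.8216
  4         4.50         3.3509        13.4034
  5         4.50         3.1127        15.5637
  6       104.50        67.1478       402.8871
  Σ                     85.2820       454.6223
P = 85.2820; D_Mac = 5.33081 yrs; D_mod = 5.33081/(1+0.0765) = 4.95198 yrs.
ΔP/P ≈ -D_mod · Δy = -4.95198 × (+0.008) = -0.039616 = -3.9616%.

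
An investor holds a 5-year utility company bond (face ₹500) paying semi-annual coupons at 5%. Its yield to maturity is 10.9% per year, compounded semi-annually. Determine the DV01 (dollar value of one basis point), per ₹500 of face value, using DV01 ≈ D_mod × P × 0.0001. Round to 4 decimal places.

Periodic yield y = 0.0545.
  t   CF        PV=CF/(1+0.0545)^t    t·PV
  1        12.50        11.8540        11.8540
  2        12.50        11.2413        22.4826
  3        12.50        10.6603        31.9810
  4        12.50        10.1094        40.4374
  5        12.50         9.5869        47.9344
  6        12.50         9.0914        54.5484
  7        12.50         8.6215        60.3507
  8        12.50         8.1759        65.4075
  9        12.50         7.7534        69.7804
  10      512.50       301.4588     3,014.5884
  Σ                    388.5529     3,419.3646
P = 388.5529; D_Mac = 8.80026 half-year periods = 4.40013 yrs; D_mod = 4.17271 yrs.
DV01 ≈ 4.17271 × 388.5529 × 0.0001 = 0.162132.

₹0.1621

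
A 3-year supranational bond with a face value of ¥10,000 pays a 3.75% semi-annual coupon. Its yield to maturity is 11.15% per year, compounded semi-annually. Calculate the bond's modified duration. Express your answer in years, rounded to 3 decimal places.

2.697 years

Periodic yield y = 0.05575. First find Macaulay duration:
  t   CF        PV=CF/(1+0.05575)^t    t·PV
  1       187.50       177.5989       177.5989
  2       187.50       168.2206       336.4411
  3       187.50       159.3375       478.0125
  4       187.50       150.9235       603.6941
  5       187.50       142.9538       714.7692
  6    10,187.50     7,357.0055    44,142.0330
  Σ                  8,156.0398    46,452.5488
P = 8,156.0398; Macaulay duration = 46,452.5488 / 8,156.0398 = 5.69548 half-year periods = 2.84774 years.
Modified duration = D_Mac / (1 + y) = 2.84774 / 1.05575 = 2.69736 years.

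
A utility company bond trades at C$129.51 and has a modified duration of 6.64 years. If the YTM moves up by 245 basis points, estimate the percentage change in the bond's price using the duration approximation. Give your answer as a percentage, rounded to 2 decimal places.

Duration approximation: ΔP/P ≈ -D_mod · Δy = -6.64 × (+0.0245) = -0.162680.
As a percentage: -16.2680%.

-16.27%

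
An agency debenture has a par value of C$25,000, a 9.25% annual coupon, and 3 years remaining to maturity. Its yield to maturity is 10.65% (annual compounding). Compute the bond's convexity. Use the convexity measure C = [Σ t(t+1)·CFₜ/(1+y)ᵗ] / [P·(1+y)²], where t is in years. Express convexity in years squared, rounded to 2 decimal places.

With y = 0.1065:
  t   CF        PV=CF/(1+0.1065)^t    t·PV        t(t+1)·PV
  1     2,312.50     2,089.9232     2,089.9232       4,179.8464
  2     2,312.50     1,888.7693     3,777.5385      11,332.6155
  3    27,312.50    20,160.7739    60,482.3218     241,929.2870
  Σ                 24,139.4664    66,349.7835     257,441.7489
P = 24,139.4664.
Convexity = Σ t(t+1)·PV / [P·(1+y)²] = 257,441.7489 / (24,139.4664 × 1.224342) = 8.71061.

8.71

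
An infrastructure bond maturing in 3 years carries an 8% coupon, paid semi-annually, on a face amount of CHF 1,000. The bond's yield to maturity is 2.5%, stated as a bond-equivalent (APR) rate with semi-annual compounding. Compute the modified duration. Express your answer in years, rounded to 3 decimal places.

Periodic yield y = 0.0125. First find Macaulay duration:
  t   CF        PV=CF/(1+0.0125)^t    t·PV
  1        40.00        39.5062        39.5062
  2        40.00        39.0184        78.0369
  3        40.00        38.5367       115.6102
  4        40.00        38.0610       152.2439
  5        40.00        37.5911       187.9554
  6     1,040.00       965.3019     5,791.8112
  Σ                  1,158.0153     6,365.1638
P = 1,158.0153; Macaulay duration = 6,365.1638 / 1,158.0153 = 5.49661 half-year periods = 2.74831 years.
Modified duration = D_Mac / (1 + y) = 2.74831 / 1.0125 = 2.71438 years.

2.714 years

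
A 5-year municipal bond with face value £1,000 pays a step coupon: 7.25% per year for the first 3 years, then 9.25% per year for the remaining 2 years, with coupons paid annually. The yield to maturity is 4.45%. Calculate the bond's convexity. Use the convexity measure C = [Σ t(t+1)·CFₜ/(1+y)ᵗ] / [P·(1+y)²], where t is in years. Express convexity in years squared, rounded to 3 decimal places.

23.168

With y = 0.0445:
  t   CF        PV=CF/(1+0.0445)^t    t·PV        t(t+1)·PV
  1        72.50        69.4112        69.4112         138.8224
  2        72.50        66.4540       132.9080         398.7240
  3        72.50        63.6228       190.8684         763.4734
  4        92.50        77.7156       310.8622       1,554.3111
  5     1,092.50       878.7781     4,393.8905      26,363.3429
  Σ                  1,155.9816     5,097.9403      29,218.6738
P = 1,155.9816.
Convexity = Σ t(t+1)·PV / [P·(1+y)²] = 29,218.6738 / (1,155.9816 × 1.090980) = 23.16822.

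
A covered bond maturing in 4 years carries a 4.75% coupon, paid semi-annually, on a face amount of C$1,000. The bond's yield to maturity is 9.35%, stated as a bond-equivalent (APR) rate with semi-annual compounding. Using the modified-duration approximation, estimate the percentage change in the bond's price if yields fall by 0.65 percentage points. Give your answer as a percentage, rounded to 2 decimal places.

Periodic yield y = 0.04675. Modified duration first:
  t   CF        PV=CF/(1+0.04675)^t    t·PV
  1        23.75        22.6893        22.6893
  2        23.75        21.6759        43.3519
  3        23.75        20.7078        62.1235
  4        23.75        19.7830        79.1319
  5        23.75        18.8994        94.4972
  6        23.75        18.0553       108.3321
  7        23.75        17.2490       120.7427
  8     1,023.75       710.3136     5,682.5092
  Σ                    849.3734     6,213.3777
P = 849.3734; D_Mac = 7.31525 half-year periods = 3.65762 yrs; D_mod = 3.65762/(1+0.04675) = 3.49427 yrs.
ΔP/P ≈ -D_mod · Δy = -3.49427 × (-0.0065) = +0.022713 = +2.2713%.

+2.27%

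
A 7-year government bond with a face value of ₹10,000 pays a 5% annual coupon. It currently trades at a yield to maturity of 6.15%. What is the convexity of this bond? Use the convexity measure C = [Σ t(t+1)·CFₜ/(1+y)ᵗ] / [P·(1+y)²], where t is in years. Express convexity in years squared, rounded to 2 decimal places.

40.72

With y = 0.0615:
  t   CF        PV=CF/(1+0.0615)^t    t·PV        t(t+1)·PV
  1       500.00       471.0316       471.0316         942.0631
  2       500.00       443.7415       887.4829       2,662.4488
  3       500.00       418.0325     1,254.0974       5,016.3896
  4       500.00       393.8130     1,575.2519       7,876.2593
  5       500.00       370.9967     1,854.9834      11,129.9001
  6       500.00       349.5023     2,097.0137      14,679.0958
  7    10,500.00     6,914.3174    48,400.2215     387,201.7724
  Σ                  9,361.4348    56,540.0823     429,507.9290
P = 9,361.4348.
Convexity = Σ t(t+1)·PV / [P·(1+y)²] = 429,507.9290 / (9,361.4348 × 1.126782) = 40.71822.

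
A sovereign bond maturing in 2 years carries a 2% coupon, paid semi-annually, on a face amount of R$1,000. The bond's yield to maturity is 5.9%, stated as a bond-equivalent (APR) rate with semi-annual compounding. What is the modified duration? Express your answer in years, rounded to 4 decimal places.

1.9127 years

Periodic yield y = 0.0295. First find Macaulay duration:
  t   CF        PV=CF/(1+0.0295)^t    t·PV
  1        10.00         9.7135         9.7135
  2        10.00         9.4351        18.8702
  3        10.00         9.1648        27.4943
  4     1,010.00       899.1165     3,596.4660
  Σ                    927.4298     3,652.5440
P = 927.4298; Macaulay duration = 3,652.5440 / 927.4298 = 3.93835 half-year periods = 1.96918 years.
Modified duration = D_Mac / (1 + y) = 1.96918 / 1.0295 = 1.91275 years.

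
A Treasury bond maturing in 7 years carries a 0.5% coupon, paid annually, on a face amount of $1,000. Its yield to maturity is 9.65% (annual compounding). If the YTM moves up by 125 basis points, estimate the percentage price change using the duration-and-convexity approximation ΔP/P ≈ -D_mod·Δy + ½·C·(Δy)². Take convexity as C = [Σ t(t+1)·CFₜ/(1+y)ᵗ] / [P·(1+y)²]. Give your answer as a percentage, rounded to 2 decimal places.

With y = 0.0965:
  t   CF        PV=CF/(1+0.0965)^t    t·PV        t(t+1)·PV
  1         5.00         4.5600         4.5600           9.1199
  2         5.00         4.1587         8.3173          24.9519
  3         5.00         3.7927        11.3780          45.5119
  4         5.00         3.4589        13.8355          69.1776
  5         5.00         3.1545        15.7724          94.6342
  6         5.00         2.8769        17.2611         120.8280
  7     1,005.00       527.3581     3,691.5066      29,532.0528
  Σ                    549.3596     3,762.6309      29,896.2764
P = 549.3596; D_Mac = 6.84912 yrs; D_mod = 6.24635 yrs; C = 45.26298.
Duration effect: -6.24635 × (+0.0125) = -0.078079
Convexity effect: 0.5 × 45.26298 × (0.0125)² = +0.0035362
ΔP/P ≈ -0.078079 + 0.0035362 = -0.074543 = -7.4543%.

-7.45%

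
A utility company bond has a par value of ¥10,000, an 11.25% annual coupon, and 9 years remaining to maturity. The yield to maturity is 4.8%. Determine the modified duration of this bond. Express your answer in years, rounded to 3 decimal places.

6.318 years

Periodic yield y = 0.048. First find Macaulay duration:
  t   CF        PV=CF/(1+0.048)^t    t·PV
  1     1,125.00     1,073.4733     1,073.4733
  2     1,125.00     1,024.3066     2,048.6131
  3     1,125.00       977.3918     2,932.1753
  4     1,125.00       932.6257     3,730.5029
  5     1,125.00       889.9100     4,449.5502
  6     1,125.00       849.1508     5,094.9048
  7     1,125.00       810.2584     5,671.8088
  8     1,125.00       773.1473     6,185.1787
  9    11,125.00     7,295.3894    65,658.5043
  Σ                 14,625.6533    96,844.7115
P = 14,625.6533; Macaulay duration = 96,844.7115 / 14,625.6533 = 6.62156 years.
Modified duration = D_Mac / (1 + y) = 6.62156 / 1.048 = 6.31829 years.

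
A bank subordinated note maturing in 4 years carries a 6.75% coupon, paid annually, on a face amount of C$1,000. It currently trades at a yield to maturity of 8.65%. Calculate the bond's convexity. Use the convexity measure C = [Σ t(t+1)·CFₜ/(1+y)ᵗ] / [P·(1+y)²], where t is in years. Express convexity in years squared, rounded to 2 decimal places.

14.83

With y = 0.0865:
  t   CF        PV=CF/(1+0.0865)^t    t·PV        t(t+1)·PV
  1        67.50        62.1261        62.1261         124.2522
  2        67.50        57.1800       114.3600         343.0801
  3        67.50        52.6277       157.8832         631.5327
  4     1,067.50       766.0356     3,064.1425      15,320.7123
  Σ                    937.9695     3,398.5118      16,419.5773
P = 937.9695.
Convexity = Σ t(t+1)·PV / [P·(1+y)²] = 16,419.5773 / (937.9695 × 1.180482) = 14.82907.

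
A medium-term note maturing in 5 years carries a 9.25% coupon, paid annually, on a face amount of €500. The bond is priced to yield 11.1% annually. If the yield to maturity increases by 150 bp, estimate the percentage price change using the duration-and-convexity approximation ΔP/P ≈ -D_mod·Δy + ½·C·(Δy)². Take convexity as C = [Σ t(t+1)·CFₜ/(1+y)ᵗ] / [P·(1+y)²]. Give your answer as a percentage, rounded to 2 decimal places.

With y = 0.111:
  t   CF        PV=CF/(1+0.111)^t    t·PV        t(t+1)·PV
  1        46.25        41.6292        41.6292          83.2583
  2        46.25        37.4700        74.9400         224.8200
  3        46.25        33.7264       101.1791         404.7164
  4        46.25        30.3568       121.4271         607.1353
  5       546.25       322.7165     1,613.5824       9,681.4947
  Σ                    465.8988     1,952.7578      11,001.4247
P = 465.8988; D_Mac = 4.19138 yrs; D_mod = 3.77262 yrs; C = 19.13063.
Duration effect: -3.77262 × (+0.015) = -0.056589
Convexity effect: 0.5 × 19.13063 × (0.015)² = +0.0021522
ΔP/P ≈ -0.056589 + 0.0021522 = -0.054437 = -5.4437%.

-5.44%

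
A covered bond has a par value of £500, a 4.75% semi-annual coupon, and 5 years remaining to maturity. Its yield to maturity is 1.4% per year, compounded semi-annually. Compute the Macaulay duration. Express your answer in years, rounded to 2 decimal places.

4.55 years

Periodic yield y = 0.007. Discount each cash flow and weight by its period:
  t   CF        PV=CF/(1+0.007)^t    t·PV
  1       11.875        11.7925        11.7925
  2       11.875        11.7105        23.4210
  3       11.875        11.6291        34.8872
  4       11.875        11.5482        46.1930
  5       11.875        11.4680        57.3398
  6       11.875        11.3882        68.3295
  7       11.875        11.3091        79.1636
  8       11.875        11.2305        89.8437
  9       11.875        11.1524       100.3716
  10     511.875       477.3855     4,773.8549
  Σ                    580.6139     5,285.1967
Price P = Σ PV = 580.6139.
Macaulay duration = Σ(t·PV) / P = 5,285.1967 / 580.6139 = 9.10277 half-year periods.
In years: 9.10277 / 2 = 4.55139 years.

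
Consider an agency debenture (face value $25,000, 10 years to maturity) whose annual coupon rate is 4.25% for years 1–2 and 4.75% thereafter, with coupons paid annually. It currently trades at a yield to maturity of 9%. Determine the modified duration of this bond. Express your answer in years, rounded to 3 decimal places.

Periodic yield y = 0.09. First find Macaulay duration:
  t   CF        PV=CF/(1+0.09)^t    t·PV
  1     1,062.50       974.7706       974.7706
  2     1,062.50       894.2850     1,788.5700
  3     1,187.50       916.9679     2,750.9036
  4     1,187.50       841.2549     3,365.0198
  5     1,187.50       771.7935     3,858.9676
  6     1,187.50       708.0675     4,248.4047
  7     1,187.50       649.6032     4,547.2222
  8     1,187.50       595.9662     4,767.7297
  9     1,187.50       546.7580     4,920.8219
  10   26,187.50    11,061.8830   110,618.8301
  Σ                 17,961.3498   141,841.2401
P = 17,961.3498; Macaulay duration = 141,841.2401 / 17,961.3498 = 7.89703 years.
Modified duration = D_Mac / (1 + y) = 7.89703 / 1.09 = 7.24498 years.

7.245 years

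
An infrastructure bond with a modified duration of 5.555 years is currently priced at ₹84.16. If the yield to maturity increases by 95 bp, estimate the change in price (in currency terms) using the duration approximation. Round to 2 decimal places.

-₹4.44

Duration approximation: ΔP/P ≈ -D_mod · Δy = -5.555 × (+0.0095) = -0.0527725.
ΔP ≈ 84.16 × (-0.0527725) = -4.4413336.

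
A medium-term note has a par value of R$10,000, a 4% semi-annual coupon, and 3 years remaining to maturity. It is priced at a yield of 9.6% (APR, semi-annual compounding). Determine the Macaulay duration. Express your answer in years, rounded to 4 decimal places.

2.8428 years

Periodic yield y = 0.048. Discount each cash flow and weight by its period:
  t   CF        PV=CF/(1+0.048)^t    t·PV
  1       200.00       190.8397       190.8397
  2       200.00       182.0989       364.1979
  3       200.00       173.7585       521.2756
  4       200.00       165.8001       663.2005
  5       200.00       158.2062       791.0312
  6    10,200.00     7,698.9673    46,193.8039
  Σ                  8,569.6708    48,724.3487
Price P = Σ PV = 8,569.6708.
Macaulay duration = Σ(t·PV) / P = 48,724.3487 / 8,569.6708 = 5.68567 half-year periods.
In years: 5.68567 / 2 = 2.84284 years.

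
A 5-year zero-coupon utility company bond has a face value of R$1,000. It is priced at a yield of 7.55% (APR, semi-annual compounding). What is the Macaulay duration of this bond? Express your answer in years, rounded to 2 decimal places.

A zero-coupon bond has a single cash flow at maturity, so its Macaulay duration equals its maturity: 5 years.
(Equivalently: 10 semi-annual periods ÷ 2 = 5 years.)

5.00 years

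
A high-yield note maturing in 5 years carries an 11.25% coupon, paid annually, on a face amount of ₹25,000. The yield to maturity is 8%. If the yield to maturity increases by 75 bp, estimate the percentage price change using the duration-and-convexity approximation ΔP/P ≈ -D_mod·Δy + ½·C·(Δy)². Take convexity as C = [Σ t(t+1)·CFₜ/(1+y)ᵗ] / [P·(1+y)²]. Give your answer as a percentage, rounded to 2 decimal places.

With y = 0.08:
  t   CF        PV=CF/(1+0.08)^t    t·PV        t(t+1)·PV
  1     2,812.50     2,604.1667     2,604.1667       5,208.3333
  2     2,812.50     2,411.2654     4,822.5309      14,467.5926
  3     2,812.50     2,232.6532     6,697.9595      26,791.8381
  4     2,812.50     2,067.2715     8,269.0858      41,345.4292
  5    27,812.50    18,928.7202    94,643.6008     567,861.6050
  Σ                 28,244.0769   117,037.3437     655,674.7983
P = 28,244.0769; D_Mac = 4.14378 yrs; D_mod = 3.83684 yrs; C = 19.90277.
Duration effect: -3.83684 × (+0.0075) = -0.028776
Convexity effect: 0.5 × 19.90277 × (0.0075)² = +0.0005598
ΔP/P ≈ -0.028776 + 0.0005598 = -0.028217 = -2.8217%.

-2.82%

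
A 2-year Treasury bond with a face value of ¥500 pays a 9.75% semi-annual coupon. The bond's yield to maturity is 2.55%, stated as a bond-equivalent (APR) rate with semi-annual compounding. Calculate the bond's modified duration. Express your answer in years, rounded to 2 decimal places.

Periodic yield y = 0.01275. First find Macaulay duration:
  t   CF        PV=CF/(1+0.01275)^t    t·PV
  1       24.375        24.0681        24.0681
  2       24.375        23.7651        47.5303
  3       24.375        23.4659        70.3978
  4      524.375       498.4631     1,993.8522
  Σ                    569.7622     2,135.8484
P = 569.7622; Macaulay duration = 2,135.8484 / 569.7622 = 3.74867 half-year periods = 1.87433 years.
Modified duration = D_Mac / (1 + y) = 1.87433 / 1.01275 = 1.85074 years.

1.85 years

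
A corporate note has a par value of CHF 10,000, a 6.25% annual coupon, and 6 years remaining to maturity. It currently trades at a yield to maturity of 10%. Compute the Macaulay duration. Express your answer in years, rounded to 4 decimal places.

Periodic yield y = 0.1. Discount each cash flow and weight by its year:
  t   CF        PV=CF/(1+0.1)^t    t·PV
  1       625.00       568.1818       568.1818
  2       625.00       516.5289     1,033.0579
  3       625.00       469.5718     1,408.7153
  4       625.00       426.8834     1,707.5336
  5       625.00       388.0758     1,940.3791
  6    10,625.00     5,997.5355    35,985.2130
  Σ                  8,366.7772    42,643.0807
Price P = Σ PV = 8,366.7772.
Macaulay duration = Σ(t·PV) / P = 42,643.0807 / 8,366.7772 = 5.09672 years.

5.0967 years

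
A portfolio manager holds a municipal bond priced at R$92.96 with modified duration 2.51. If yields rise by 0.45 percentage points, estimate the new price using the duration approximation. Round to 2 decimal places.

R$91.91

Duration approximation: ΔP/P ≈ -D_mod · Δy = -2.51 × (+0.0045) = -0.011295.
New price ≈ 92.96 × (1 - 0.011295) = 91.9100168.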